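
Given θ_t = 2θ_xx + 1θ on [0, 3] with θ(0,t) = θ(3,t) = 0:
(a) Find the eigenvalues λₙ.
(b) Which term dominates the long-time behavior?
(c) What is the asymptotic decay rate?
Eigenvalues: λₙ = 2n²π²/3² - 1.
First three modes:
  n=1: λ₁ = 2π²/3² - 1 ≈ 1.193
  n=2: λ₂ = 8π²/3² - 1 ≈ 7.773
  n=3: λ₃ = 18π²/3² - 1 ≈ 18.739
Since 2π²/3² ≈ 2.193 > 1, all λₙ > 0.
The n=1 mode decays slowest → dominates as t → ∞.
Asymptotic: θ ~ c₁ sin(πx/3) e^{-λ₁t} with decay rate λ₁ ≈ 1.193.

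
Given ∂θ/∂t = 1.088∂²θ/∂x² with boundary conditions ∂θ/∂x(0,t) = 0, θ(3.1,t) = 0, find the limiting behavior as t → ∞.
θ → 0. Heat escapes through the Dirichlet boundary.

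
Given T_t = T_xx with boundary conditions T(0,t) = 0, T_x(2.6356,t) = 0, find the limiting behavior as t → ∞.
T → 0. Heat escapes through the Dirichlet boundary.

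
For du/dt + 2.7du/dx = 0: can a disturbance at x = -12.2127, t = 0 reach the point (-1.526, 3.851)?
No. Only data at x = -11.9237 affects (-1.526, 3.851). Advection has one-way propagation along characteristics.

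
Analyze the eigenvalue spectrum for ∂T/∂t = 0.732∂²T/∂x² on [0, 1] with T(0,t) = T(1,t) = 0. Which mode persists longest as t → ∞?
Eigenvalues: λₙ = 0.732n²π².
First three modes:
  n=1: λ₁ = 0.732π² ≈ 7.225
  n=2: λ₂ = 2.928π² ≈ 28.898 (4× faster decay)
  n=3: λ₃ = 6.588π² ≈ 65.021 (9× faster decay)
As t → ∞, higher modes decay exponentially faster. The n=1 mode dominates: T ~ c₁ sin(πx) e^{-λ₁t}.
Decay rate: λ₁ = 0.732π² ≈ 7.225.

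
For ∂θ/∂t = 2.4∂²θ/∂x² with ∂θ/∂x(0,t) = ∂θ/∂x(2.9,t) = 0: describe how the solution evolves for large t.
θ → constant (steady state). Heat is conserved (no flux at boundaries); solution approaches the spatial average.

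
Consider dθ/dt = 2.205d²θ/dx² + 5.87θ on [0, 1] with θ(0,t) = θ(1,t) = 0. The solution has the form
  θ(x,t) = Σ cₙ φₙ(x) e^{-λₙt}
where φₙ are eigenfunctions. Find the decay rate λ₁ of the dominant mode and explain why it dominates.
Eigenvalues: λₙ = 2.205n²π²/1² - 5.87.
First three modes:
  n=1: λ₁ = 2.205π² - 5.87 ≈ 15.892
  n=2: λ₂ = 8.82π² - 5.87 ≈ 81.18
  n=3: λ₃ = 19.845π² - 5.87 ≈ 189.992
Since 2.205π² ≈ 21.762 > 5.87, all λₙ > 0.
The n=1 mode decays slowest → dominates as t → ∞.
Asymptotic: θ ~ c₁ sin(πx/1) e^{-λ₁t} with decay rate λ₁ ≈ 15.892.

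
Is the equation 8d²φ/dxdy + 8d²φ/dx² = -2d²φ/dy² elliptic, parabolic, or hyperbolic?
Rewriting in standard form: 8d²φ/dx² + 8d²φ/dxdy + 2d²φ/dy² = 0. Computing B² - 4AC with A = 8, B = 8, C = 2: discriminant = 0 (zero). Answer: parabolic.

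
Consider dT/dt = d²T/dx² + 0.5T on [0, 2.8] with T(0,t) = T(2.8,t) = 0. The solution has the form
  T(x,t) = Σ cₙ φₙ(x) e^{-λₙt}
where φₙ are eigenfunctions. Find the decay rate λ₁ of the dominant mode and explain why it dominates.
Eigenvalues: λₙ = n²π²/2.8² - 0.5.
First three modes:
  n=1: λ₁ = π²/2.8² - 0.5 ≈ 0.759
  n=2: λ₂ = 4π²/2.8² - 0.5 ≈ 4.536
  n=3: λ₃ = 9π²/2.8² - 0.5 ≈ 10.83
Since π²/2.8² ≈ 1.259 > 0.5, all λₙ > 0.
The n=1 mode decays slowest → dominates as t → ∞.
Asymptotic: T ~ c₁ sin(πx/2.8) e^{-λ₁t} with decay rate λ₁ ≈ 0.759.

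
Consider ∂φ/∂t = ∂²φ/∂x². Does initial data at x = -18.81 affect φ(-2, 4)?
Yes, for any finite x. The heat equation has infinite propagation speed, so all initial data affects all points at any t > 0.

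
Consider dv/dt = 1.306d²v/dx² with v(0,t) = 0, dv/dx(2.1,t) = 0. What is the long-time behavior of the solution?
As t → ∞, v → 0. Heat escapes through the Dirichlet boundary.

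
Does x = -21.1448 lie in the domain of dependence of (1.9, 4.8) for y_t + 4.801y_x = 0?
Yes. The characteristic through (1.9, 4.8) passes through x = -21.1448.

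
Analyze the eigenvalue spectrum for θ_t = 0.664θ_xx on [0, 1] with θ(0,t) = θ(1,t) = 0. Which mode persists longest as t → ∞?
Eigenvalues: λₙ = 0.664n²π².
First three modes:
  n=1: λ₁ = 0.664π² ≈ 6.553
  n=2: λ₂ = 2.656π² ≈ 26.214 (4× faster decay)
  n=3: λ₃ = 5.976π² ≈ 58.981 (9× faster decay)
As t → ∞, higher modes decay exponentially faster. The n=1 mode dominates: θ ~ c₁ sin(πx) e^{-λ₁t}.
Decay rate: λ₁ = 0.664π² ≈ 6.553.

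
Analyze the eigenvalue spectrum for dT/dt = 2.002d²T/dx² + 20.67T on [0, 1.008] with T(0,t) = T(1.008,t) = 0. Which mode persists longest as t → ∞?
Eigenvalues: λₙ = 2.002n²π²/1.008² - 20.67.
First three modes:
  n=1: λ₁ = 2.002π²/1.008² - 20.67 ≈ -1.223
  n=2: λ₂ = 8.008π²/1.008² - 20.67 ≈ 57.116
  n=3: λ₃ = 18.018π²/1.008² - 20.67 ≈ 154.349
Since 2.002π²/1.008² ≈ 19.447 < 20.67, λ₁ < 0.
The n=1 mode grows fastest (−λₙ is largest for n=1) → dominates.
Asymptotic: T ~ c₁ sin(πx/1.008) e^{1.223t} (exponential growth at rate −λ₁ ≈ 1.223).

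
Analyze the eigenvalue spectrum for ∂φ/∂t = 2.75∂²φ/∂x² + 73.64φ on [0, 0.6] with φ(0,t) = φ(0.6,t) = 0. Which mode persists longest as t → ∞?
Eigenvalues: λₙ = 2.75n²π²/0.6² - 73.64.
First three modes:
  n=1: λ₁ = 2.75π²/0.6² - 73.64 ≈ 1.753
  n=2: λ₂ = 11π²/0.6² - 73.64 ≈ 227.931
  n=3: λ₃ = 24.75π²/0.6² - 73.64 ≈ 604.895
Since 2.75π²/0.6² ≈ 75.393 > 73.64, all λₙ > 0.
The n=1 mode decays slowest → dominates as t → ∞.
Asymptotic: φ ~ c₁ sin(πx/0.6) e^{-λ₁t} with decay rate λ₁ ≈ 1.753.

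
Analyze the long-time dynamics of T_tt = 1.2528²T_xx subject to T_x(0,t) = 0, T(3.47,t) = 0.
Long-time behavior: T oscillates (no decay). Energy is conserved; the solution oscillates indefinitely as standing waves.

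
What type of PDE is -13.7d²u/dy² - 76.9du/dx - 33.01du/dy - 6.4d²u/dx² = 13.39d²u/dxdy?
Rewriting in standard form: -6.4d²u/dx² - 13.39d²u/dxdy - 13.7d²u/dy² - 76.9du/dx - 33.01du/dy = 0. With A = -6.4, B = -13.39, C = -13.7, the discriminant is -171.4279. This is an elliptic PDE.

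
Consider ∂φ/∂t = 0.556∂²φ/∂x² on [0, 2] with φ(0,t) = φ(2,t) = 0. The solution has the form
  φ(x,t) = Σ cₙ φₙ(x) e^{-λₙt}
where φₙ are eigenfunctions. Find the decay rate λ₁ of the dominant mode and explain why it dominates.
Eigenvalues: λₙ = 0.556n²π²/2².
First three modes:
  n=1: λ₁ = 0.556π²/2² ≈ 1.372
  n=2: λ₂ = 2.224π²/2² ≈ 5.488 (4× faster decay)
  n=3: λ₃ = 5.004π²/2² ≈ 12.347 (9× faster decay)
As t → ∞, higher modes decay exponentially faster. The n=1 mode dominates: φ ~ c₁ sin(πx/2) e^{-λ₁t}.
Decay rate: λ₁ = 0.556π²/2² ≈ 1.372.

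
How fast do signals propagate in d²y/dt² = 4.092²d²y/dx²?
Speed = 4.092. Information travels along characteristics x = x₀ ± 4.092t.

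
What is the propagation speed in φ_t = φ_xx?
Infinite. The heat equation is parabolic, not hyperbolic, so disturbances propagate instantly.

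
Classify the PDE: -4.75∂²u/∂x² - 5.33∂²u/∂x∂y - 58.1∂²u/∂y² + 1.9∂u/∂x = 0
A = -4.75, B = -5.33, C = -58.1. Discriminant B² - 4AC = -1075.4911. Since -1075.4911 < 0, elliptic.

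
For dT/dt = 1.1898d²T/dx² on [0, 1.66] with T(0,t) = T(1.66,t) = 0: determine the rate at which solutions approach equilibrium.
Eigenvalues: λₙ = 1.1898n²π²/1.66².
First three modes:
  n=1: λ₁ = 1.1898π²/1.66² ≈ 4.261
  n=2: λ₂ = 4.7592π²/1.66² ≈ 17.046 (4× faster decay)
  n=3: λ₃ = 10.7082π²/1.66² ≈ 38.353 (9× faster decay)
As t → ∞, higher modes decay exponentially faster. The n=1 mode dominates: T ~ c₁ sin(πx/1.66) e^{-λ₁t}.
Decay rate: λ₁ = 1.1898π²/1.66² ≈ 4.261.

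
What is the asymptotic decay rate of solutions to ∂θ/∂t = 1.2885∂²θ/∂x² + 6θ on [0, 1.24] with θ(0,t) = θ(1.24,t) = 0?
Eigenvalues: λₙ = 1.2885n²π²/1.24² - 6.
First three modes:
  n=1: λ₁ = 1.2885π²/1.24² - 6 ≈ 2.271
  n=2: λ₂ = 5.154π²/1.24² - 6 ≈ 27.083
  n=3: λ₃ = 11.5965π²/1.24² - 6 ≈ 68.436
Since 1.2885π²/1.24² ≈ 8.271 > 6, all λₙ > 0.
The n=1 mode decays slowest → dominates as t → ∞.
Asymptotic: θ ~ c₁ sin(πx/1.24) e^{-λ₁t} with decay rate λ₁ ≈ 2.271.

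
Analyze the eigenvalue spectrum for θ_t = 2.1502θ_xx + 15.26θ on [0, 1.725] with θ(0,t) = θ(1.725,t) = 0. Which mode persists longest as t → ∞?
Eigenvalues: λₙ = 2.1502n²π²/1.725² - 15.26.
First three modes:
  n=1: λ₁ = 2.1502π²/1.725² - 15.26 ≈ -8.128
  n=2: λ₂ = 8.6008π²/1.725² - 15.26 ≈ 13.267
  n=3: λ₃ = 19.3518π²/1.725² - 15.26 ≈ 48.926
Since 2.1502π²/1.725² ≈ 7.132 < 15.26, λ₁ < 0.
The n=1 mode grows fastest (−λₙ is largest for n=1) → dominates.
Asymptotic: θ ~ c₁ sin(πx/1.725) e^{8.128t} (exponential growth at rate −λ₁ ≈ 8.128).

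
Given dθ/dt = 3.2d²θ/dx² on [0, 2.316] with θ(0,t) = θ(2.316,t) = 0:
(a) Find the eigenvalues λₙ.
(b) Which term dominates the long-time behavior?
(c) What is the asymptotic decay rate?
Eigenvalues: λₙ = 3.2n²π²/2.316².
First three modes:
  n=1: λ₁ = 3.2π²/2.316² ≈ 5.888
  n=2: λ₂ = 12.8π²/2.316² ≈ 23.552 (4× faster decay)
  n=3: λ₃ = 28.8π²/2.316² ≈ 52.993 (9× faster decay)
As t → ∞, higher modes decay exponentially faster. The n=1 mode dominates: θ ~ c₁ sin(πx/2.316) e^{-λ₁t}.
Decay rate: λ₁ = 3.2π²/2.316² ≈ 5.888.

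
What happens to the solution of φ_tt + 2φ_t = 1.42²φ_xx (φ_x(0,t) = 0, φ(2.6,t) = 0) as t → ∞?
φ → 0. Damping (γ=2) dissipates energy; oscillations decay exponentially.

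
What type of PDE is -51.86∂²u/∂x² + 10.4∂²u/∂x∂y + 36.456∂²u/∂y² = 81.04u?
Rewriting in standard form: -51.86∂²u/∂x² + 10.4∂²u/∂x∂y + 36.456∂²u/∂y² - 81.04u = 0. With A = -51.86, B = 10.4, C = 36.456, the discriminant is 7670.59264. This is a hyperbolic PDE.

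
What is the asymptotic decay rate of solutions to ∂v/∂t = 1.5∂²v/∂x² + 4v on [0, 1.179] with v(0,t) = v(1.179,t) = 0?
Eigenvalues: λₙ = 1.5n²π²/1.179² - 4.
First three modes:
  n=1: λ₁ = 1.5π²/1.179² - 4 ≈ 6.65
  n=2: λ₂ = 6π²/1.179² - 4 ≈ 38.601
  n=3: λ₃ = 13.5π²/1.179² - 4 ≈ 91.853
Since 1.5π²/1.179² ≈ 10.65 > 4, all λₙ > 0.
The n=1 mode decays slowest → dominates as t → ∞.
Asymptotic: v ~ c₁ sin(πx/1.179) e^{-λ₁t} with decay rate λ₁ ≈ 6.65.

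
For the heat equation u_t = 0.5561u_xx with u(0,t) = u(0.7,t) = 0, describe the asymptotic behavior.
u → 0. Heat diffuses out through both boundaries.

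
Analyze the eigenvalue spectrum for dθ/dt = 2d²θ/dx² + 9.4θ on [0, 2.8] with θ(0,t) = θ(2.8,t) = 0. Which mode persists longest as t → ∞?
Eigenvalues: λₙ = 2n²π²/2.8² - 9.4.
First three modes:
  n=1: λ₁ = 2π²/2.8² - 9.4 ≈ -6.882
  n=2: λ₂ = 8π²/2.8² - 9.4 ≈ 0.671
  n=3: λ₃ = 18π²/2.8² - 9.4 ≈ 13.26
Since 2π²/2.8² ≈ 2.518 < 9.4, λ₁ < 0.
The n=1 mode grows fastest (−λₙ is largest for n=1) → dominates.
Asymptotic: θ ~ c₁ sin(πx/2.8) e^{6.882t} (exponential growth at rate −λ₁ ≈ 6.882).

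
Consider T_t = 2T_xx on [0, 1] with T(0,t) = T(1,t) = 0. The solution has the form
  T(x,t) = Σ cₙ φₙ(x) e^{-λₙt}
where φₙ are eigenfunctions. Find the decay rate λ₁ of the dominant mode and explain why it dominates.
Eigenvalues: λₙ = 2n²π².
First three modes:
  n=1: λ₁ = 2π² ≈ 19.739
  n=2: λ₂ = 8π² ≈ 78.957 (4× faster decay)
  n=3: λ₃ = 18π² ≈ 177.653 (9× faster decay)
As t → ∞, higher modes decay exponentially faster. The n=1 mode dominates: T ~ c₁ sin(πx) e^{-λ₁t}.
Decay rate: λ₁ = 2π² ≈ 19.739.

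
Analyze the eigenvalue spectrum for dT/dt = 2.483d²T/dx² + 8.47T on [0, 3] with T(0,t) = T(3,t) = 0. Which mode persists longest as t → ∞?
Eigenvalues: λₙ = 2.483n²π²/3² - 8.47.
First three modes:
  n=1: λ₁ = 2.483π²/3² - 8.47 ≈ -5.747
  n=2: λ₂ = 9.932π²/3² - 8.47 ≈ 2.422
  n=3: λ₃ = 22.347π²/3² - 8.47 ≈ 16.036
Since 2.483π²/3² ≈ 2.723 < 8.47, λ₁ < 0.
The n=1 mode grows fastest (−λₙ is largest for n=1) → dominates.
Asymptotic: T ~ c₁ sin(πx/3) e^{5.747t} (exponential growth at rate −λ₁ ≈ 5.747).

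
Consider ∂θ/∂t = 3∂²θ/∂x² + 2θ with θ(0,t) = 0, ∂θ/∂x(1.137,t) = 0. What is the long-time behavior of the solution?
As t → ∞, θ → 0. Diffusion dominates reaction (r=2 < κπ²/(4L²)≈5.73); solution decays.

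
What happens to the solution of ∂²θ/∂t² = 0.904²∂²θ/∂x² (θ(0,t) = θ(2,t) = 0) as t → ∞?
θ oscillates (no decay). Energy is conserved; the solution oscillates indefinitely as standing waves.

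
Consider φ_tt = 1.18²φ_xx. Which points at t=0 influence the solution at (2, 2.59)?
Domain of dependence: [-1.0562, 5.0562]. Signals travel at speed 1.18, so data within |x - 2| ≤ 1.18·2.59 = 3.0562 can reach the point.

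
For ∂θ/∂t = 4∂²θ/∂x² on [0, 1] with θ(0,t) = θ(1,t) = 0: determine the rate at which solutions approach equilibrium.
Eigenvalues: λₙ = 4n²π².
First three modes:
  n=1: λ₁ = 4π² ≈ 39.478
  n=2: λ₂ = 16π² ≈ 157.914 (4× faster decay)
  n=3: λ₃ = 36π² ≈ 355.306 (9× faster decay)
As t → ∞, higher modes decay exponentially faster. The n=1 mode dominates: θ ~ c₁ sin(πx) e^{-λ₁t}.
Decay rate: λ₁ = 4π² ≈ 39.478.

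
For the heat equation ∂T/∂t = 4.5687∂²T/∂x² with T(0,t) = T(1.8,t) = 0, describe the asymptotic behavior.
T → 0. Heat diffuses out through both boundaries.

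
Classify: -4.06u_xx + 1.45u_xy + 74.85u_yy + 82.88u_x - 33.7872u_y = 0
Hyperbolic (discriminant = 1217.6665).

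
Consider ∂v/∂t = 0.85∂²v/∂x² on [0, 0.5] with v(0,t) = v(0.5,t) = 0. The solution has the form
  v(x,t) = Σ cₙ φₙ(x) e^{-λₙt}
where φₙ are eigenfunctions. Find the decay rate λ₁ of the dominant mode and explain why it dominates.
Eigenvalues: λₙ = 0.85n²π²/0.5².
First three modes:
  n=1: λ₁ = 0.85π²/0.5² ≈ 33.557
  n=2: λ₂ = 3.4π²/0.5² ≈ 134.227 (4× faster decay)
  n=3: λ₃ = 7.65π²/0.5² ≈ 302.01 (9× faster decay)
As t → ∞, higher modes decay exponentially faster. The n=1 mode dominates: v ~ c₁ sin(πx/0.5) e^{-λ₁t}.
Decay rate: λ₁ = 0.85π²/0.5² ≈ 33.557.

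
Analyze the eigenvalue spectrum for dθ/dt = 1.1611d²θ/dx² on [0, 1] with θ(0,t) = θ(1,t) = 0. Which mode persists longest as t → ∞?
Eigenvalues: λₙ = 1.1611n²π².
First three modes:
  n=1: λ₁ = 1.1611π² ≈ 11.46
  n=2: λ₂ = 4.6444π² ≈ 45.838 (4× faster decay)
  n=3: λ₃ = 10.4499π² ≈ 103.136 (9× faster decay)
As t → ∞, higher modes decay exponentially faster. The n=1 mode dominates: θ ~ c₁ sin(πx) e^{-λ₁t}.
Decay rate: λ₁ = 1.1611π² ≈ 11.46.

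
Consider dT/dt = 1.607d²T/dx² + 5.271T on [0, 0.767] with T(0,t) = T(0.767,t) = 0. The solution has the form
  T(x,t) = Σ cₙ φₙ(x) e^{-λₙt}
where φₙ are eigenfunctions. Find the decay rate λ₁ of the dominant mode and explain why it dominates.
Eigenvalues: λₙ = 1.607n²π²/0.767² - 5.271.
First three modes:
  n=1: λ₁ = 1.607π²/0.767² - 5.271 ≈ 21.689
  n=2: λ₂ = 6.428π²/0.767² - 5.271 ≈ 102.57
  n=3: λ₃ = 14.463π²/0.767² - 5.271 ≈ 237.372
Since 1.607π²/0.767² ≈ 26.96 > 5.271, all λₙ > 0.
The n=1 mode decays slowest → dominates as t → ∞.
Asymptotic: T ~ c₁ sin(πx/0.767) e^{-λ₁t} with decay rate λ₁ ≈ 21.689.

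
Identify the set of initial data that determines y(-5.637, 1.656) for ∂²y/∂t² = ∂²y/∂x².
Domain of dependence: [-7.293, -3.981]. Signals travel at speed 1, so data within |x - -5.637| ≤ 1·1.656 = 1.656 can reach the point.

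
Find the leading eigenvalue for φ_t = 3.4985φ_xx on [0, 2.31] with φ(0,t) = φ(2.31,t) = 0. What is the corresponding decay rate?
Eigenvalues: λₙ = 3.4985n²π²/2.31².
First three modes:
  n=1: λ₁ = 3.4985π²/2.31² ≈ 6.471
  n=2: λ₂ = 13.994π²/2.31² ≈ 25.883 (4× faster decay)
  n=3: λ₃ = 31.4865π²/2.31² ≈ 58.237 (9× faster decay)
As t → ∞, higher modes decay exponentially faster. The n=1 mode dominates: φ ~ c₁ sin(πx/2.31) e^{-λ₁t}.
Decay rate: λ₁ = 3.4985π²/2.31² ≈ 6.471.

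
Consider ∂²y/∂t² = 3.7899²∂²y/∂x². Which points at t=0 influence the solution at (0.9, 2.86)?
Domain of dependence: [-9.939114, 11.739114]. Signals travel at speed 3.7899, so data within |x - 0.9| ≤ 3.7899·2.86 = 10.839114 can reach the point.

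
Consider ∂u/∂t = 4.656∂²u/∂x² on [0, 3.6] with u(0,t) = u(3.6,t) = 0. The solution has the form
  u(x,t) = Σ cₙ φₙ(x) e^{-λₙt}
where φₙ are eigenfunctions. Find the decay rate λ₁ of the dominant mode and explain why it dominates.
Eigenvalues: λₙ = 4.656n²π²/3.6².
First three modes:
  n=1: λ₁ = 4.656π²/3.6² ≈ 3.546
  n=2: λ₂ = 18.624π²/3.6² ≈ 14.183 (4× faster decay)
  n=3: λ₃ = 41.904π²/3.6² ≈ 31.912 (9× faster decay)
As t → ∞, higher modes decay exponentially faster. The n=1 mode dominates: u ~ c₁ sin(πx/3.6) e^{-λ₁t}.
Decay rate: λ₁ = 4.656π²/3.6² ≈ 3.546.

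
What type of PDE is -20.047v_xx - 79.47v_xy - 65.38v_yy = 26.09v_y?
Rewriting in standard form: -20.047v_xx - 79.47v_xy - 65.38v_yy - 26.09v_y = 0. With A = -20.047, B = -79.47, C = -65.38, the discriminant is 1072.78946. This is a hyperbolic PDE.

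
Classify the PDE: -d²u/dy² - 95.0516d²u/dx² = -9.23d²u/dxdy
Rewriting in standard form: -95.0516d²u/dx² + 9.23d²u/dxdy - d²u/dy² = 0. A = -95.0516, B = 9.23, C = -1. Discriminant B² - 4AC = -295.0135. Since -295.0135 < 0, elliptic.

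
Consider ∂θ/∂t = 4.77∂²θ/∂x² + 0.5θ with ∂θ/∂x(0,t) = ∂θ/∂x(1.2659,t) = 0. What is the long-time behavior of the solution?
As t → ∞, θ grows unboundedly. With Neumann BCs the constant mode has diffusion eigenvalue 0, so any r > 0 makes it grow like e^(0.5t); solution grows exponentially.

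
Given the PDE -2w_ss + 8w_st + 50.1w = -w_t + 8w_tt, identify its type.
Rewriting in standard form: -2w_ss + 8w_st - 8w_tt + w_t + 50.1w = 0. The second-order coefficients are A = -2, B = 8, C = -8. Since B² - 4AC = 0 = 0, this is a parabolic PDE.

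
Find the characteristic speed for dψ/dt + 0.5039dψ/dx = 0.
Speed = 0.5039. Information travels along x - 0.5039t = const (rightward).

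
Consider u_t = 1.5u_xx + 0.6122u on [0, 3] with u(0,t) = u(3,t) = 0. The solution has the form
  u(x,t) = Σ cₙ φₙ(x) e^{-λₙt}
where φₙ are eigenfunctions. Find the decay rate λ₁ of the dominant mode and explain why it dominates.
Eigenvalues: λₙ = 1.5n²π²/3² - 0.6122.
First three modes:
  n=1: λ₁ = 1.5π²/3² - 0.6122 ≈ 1.033
  n=2: λ₂ = 6π²/3² - 0.6122 ≈ 5.968
  n=3: λ₃ = 13.5π²/3² - 0.6122 ≈ 14.192
Since 1.5π²/3² ≈ 1.645 > 0.6122, all λₙ > 0.
The n=1 mode decays slowest → dominates as t → ∞.
Asymptotic: u ~ c₁ sin(πx/3) e^{-λ₁t} with decay rate λ₁ ≈ 1.033.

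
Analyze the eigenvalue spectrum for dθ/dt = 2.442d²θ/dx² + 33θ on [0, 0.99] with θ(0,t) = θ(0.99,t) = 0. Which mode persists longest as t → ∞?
Eigenvalues: λₙ = 2.442n²π²/0.99² - 33.
First three modes:
  n=1: λ₁ = 2.442π²/0.99² - 33 ≈ -8.409
  n=2: λ₂ = 9.768π²/0.99² - 33 ≈ 65.364
  n=3: λ₃ = 21.978π²/0.99² - 33 ≈ 188.318
Since 2.442π²/0.99² ≈ 24.591 < 33, λ₁ < 0.
The n=1 mode grows fastest (−λₙ is largest for n=1) → dominates.
Asymptotic: θ ~ c₁ sin(πx/0.99) e^{8.409t} (exponential growth at rate −λ₁ ≈ 8.409).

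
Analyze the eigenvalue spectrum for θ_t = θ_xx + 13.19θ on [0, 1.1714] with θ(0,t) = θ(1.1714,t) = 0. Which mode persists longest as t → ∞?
Eigenvalues: λₙ = n²π²/1.1714² - 13.19.
First three modes:
  n=1: λ₁ = π²/1.1714² - 13.19 ≈ -5.997
  n=2: λ₂ = 4π²/1.1714² - 13.19 ≈ 15.581
  n=3: λ₃ = 9π²/1.1714² - 13.19 ≈ 51.544
Since π²/1.1714² ≈ 7.193 < 13.19, λ₁ < 0.
The n=1 mode grows fastest (−λₙ is largest for n=1) → dominates.
Asymptotic: θ ~ c₁ sin(πx/1.1714) e^{5.997t} (exponential growth at rate −λ₁ ≈ 5.997).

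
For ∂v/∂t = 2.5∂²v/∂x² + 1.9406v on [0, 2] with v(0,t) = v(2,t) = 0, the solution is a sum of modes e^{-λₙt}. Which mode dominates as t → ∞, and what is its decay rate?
Eigenvalues: λₙ = 2.5n²π²/2² - 1.9406.
First three modes:
  n=1: λ₁ = 2.5π²/2² - 1.9406 ≈ 4.228
  n=2: λ₂ = 10π²/2² - 1.9406 ≈ 22.733
  n=3: λ₃ = 22.5π²/2² - 1.9406 ≈ 53.576
Since 2.5π²/2² ≈ 6.169 > 1.9406, all λₙ > 0.
The n=1 mode decays slowest → dominates as t → ∞.
Asymptotic: v ~ c₁ sin(πx/2) e^{-λ₁t} with decay rate λ₁ ≈ 4.228.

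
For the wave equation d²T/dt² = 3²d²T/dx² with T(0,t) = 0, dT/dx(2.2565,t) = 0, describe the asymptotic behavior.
T oscillates (no decay). Energy is conserved; the solution oscillates indefinitely as standing waves.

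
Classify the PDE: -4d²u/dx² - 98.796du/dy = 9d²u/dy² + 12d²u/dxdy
Rewriting in standard form: -4d²u/dx² - 12d²u/dxdy - 9d²u/dy² - 98.796du/dy = 0. A = -4, B = -12, C = -9. Discriminant B² - 4AC = 0. Since 0 = 0, parabolic.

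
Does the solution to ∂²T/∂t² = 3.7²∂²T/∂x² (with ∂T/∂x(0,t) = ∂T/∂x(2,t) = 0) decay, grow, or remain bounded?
T oscillates about a mean that drifts linearly in t (generically unbounded; no decay). There is no damping, so the nonconstant modes persist as standing waves (energy conserved, no decay). But with Neumann conditions at both ends the constant mode has eigenvalue 0: the spatial mean M(t) of T satisfies M'' = 0, so M(t) = M(0) + M'(0)·t. Unless the initial velocity has zero mean (∫T_t(x,0)dx = 0), the solution grows linearly in t (unbounded, though not exponentially); if it does have zero mean, the solution stays bounded and simply oscillates.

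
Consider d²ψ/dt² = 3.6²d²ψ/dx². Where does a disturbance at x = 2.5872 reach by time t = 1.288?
Domain of influence: [-2.0496, 7.224]. Data at x = 2.5872 spreads outward at speed 3.6.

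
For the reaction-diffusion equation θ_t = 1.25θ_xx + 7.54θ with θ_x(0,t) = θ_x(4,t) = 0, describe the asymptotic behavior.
θ grows unboundedly. With Neumann BCs the constant mode has diffusion eigenvalue 0, so any r > 0 makes it grow like e^(7.54t); solution grows exponentially.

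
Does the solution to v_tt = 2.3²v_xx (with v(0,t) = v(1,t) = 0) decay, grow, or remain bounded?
v oscillates (no decay). Energy is conserved; the solution oscillates indefinitely as standing waves.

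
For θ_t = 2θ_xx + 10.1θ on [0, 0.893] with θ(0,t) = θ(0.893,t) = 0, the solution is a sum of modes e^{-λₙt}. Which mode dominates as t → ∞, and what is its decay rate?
Eigenvalues: λₙ = 2n²π²/0.893² - 10.1.
First three modes:
  n=1: λ₁ = 2π²/0.893² - 10.1 ≈ 14.653
  n=2: λ₂ = 8π²/0.893² - 10.1 ≈ 88.912
  n=3: λ₃ = 18π²/0.893² - 10.1 ≈ 212.676
Since 2π²/0.893² ≈ 24.753 > 10.1, all λₙ > 0.
The n=1 mode decays slowest → dominates as t → ∞.
Asymptotic: θ ~ c₁ sin(πx/0.893) e^{-λ₁t} with decay rate λ₁ ≈ 14.653.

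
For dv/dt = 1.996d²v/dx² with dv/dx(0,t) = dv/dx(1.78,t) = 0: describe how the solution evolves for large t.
v → constant (steady state). Heat is conserved (no flux at boundaries); solution approaches the spatial average.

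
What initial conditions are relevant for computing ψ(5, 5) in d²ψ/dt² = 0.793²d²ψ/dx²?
Domain of dependence: [1.035, 8.965]. Signals travel at speed 0.793, so data within |x - 5| ≤ 0.793·5 = 3.965 can reach the point.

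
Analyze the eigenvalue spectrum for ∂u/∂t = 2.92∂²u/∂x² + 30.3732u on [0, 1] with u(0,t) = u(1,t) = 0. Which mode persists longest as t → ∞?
Eigenvalues: λₙ = 2.92n²π²/1² - 30.3732.
First three modes:
  n=1: λ₁ = 2.92π² - 30.3732 ≈ -1.554
  n=2: λ₂ = 11.68π² - 30.3732 ≈ 84.904
  n=3: λ₃ = 26.28π² - 30.3732 ≈ 229
Since 2.92π² ≈ 28.819 < 30.3732, λ₁ < 0.
The n=1 mode grows fastest (−λₙ is largest for n=1) → dominates.
Asymptotic: u ~ c₁ sin(πx/1) e^{1.554t} (exponential growth at rate −λ₁ ≈ 1.554).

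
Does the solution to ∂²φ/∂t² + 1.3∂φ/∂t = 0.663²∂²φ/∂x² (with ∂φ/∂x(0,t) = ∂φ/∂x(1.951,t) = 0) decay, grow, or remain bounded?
φ → constant (steady state). Damping (γ=1.3) dissipates the nonconstant modes; with Neumann BCs the spatial average obeys M''+γM'=0 and tends to a finite limit.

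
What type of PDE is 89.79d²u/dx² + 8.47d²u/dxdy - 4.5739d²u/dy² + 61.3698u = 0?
With A = 89.79, B = 8.47, C = -4.5739, the discriminant is 1714.502824. This is a hyperbolic PDE.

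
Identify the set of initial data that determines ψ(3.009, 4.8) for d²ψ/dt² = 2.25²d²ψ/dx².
Domain of dependence: [-7.791, 13.809]. Signals travel at speed 2.25, so data within |x - 3.009| ≤ 2.25·4.8 = 10.8 can reach the point.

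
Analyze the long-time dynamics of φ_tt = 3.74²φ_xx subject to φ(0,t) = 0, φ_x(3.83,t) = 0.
Long-time behavior: φ oscillates (no decay). Energy is conserved; the solution oscillates indefinitely as standing waves.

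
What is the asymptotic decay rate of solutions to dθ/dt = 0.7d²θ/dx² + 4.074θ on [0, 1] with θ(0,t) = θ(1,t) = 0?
Eigenvalues: λₙ = 0.7n²π²/1² - 4.074.
First three modes:
  n=1: λ₁ = 0.7π² - 4.074 ≈ 2.835
  n=2: λ₂ = 2.8π² - 4.074 ≈ 23.561
  n=3: λ₃ = 6.3π² - 4.074 ≈ 58.105
Since 0.7π² ≈ 6.909 > 4.074, all λₙ > 0.
The n=1 mode decays slowest → dominates as t → ∞.
Asymptotic: θ ~ c₁ sin(πx/1) e^{-λ₁t} with decay rate λ₁ ≈ 2.835.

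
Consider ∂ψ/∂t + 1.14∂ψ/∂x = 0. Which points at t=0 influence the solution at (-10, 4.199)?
A single point: x = -14.78686. The characteristic through (-10, 4.199) is x - 1.14t = const, so x = -10 - 1.14·4.199 = -14.78686.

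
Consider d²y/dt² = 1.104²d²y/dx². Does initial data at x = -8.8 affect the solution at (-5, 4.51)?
Yes. The domain of dependence is [-9.97904, -0.02096], and -8.8 ∈ [-9.97904, -0.02096].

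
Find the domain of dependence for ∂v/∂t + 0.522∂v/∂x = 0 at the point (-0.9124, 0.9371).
A single point: x = -1.4015662. The characteristic through (-0.9124, 0.9371) is x - 0.522t = const, so x = -0.9124 - 0.522·0.9371 = -1.4015662.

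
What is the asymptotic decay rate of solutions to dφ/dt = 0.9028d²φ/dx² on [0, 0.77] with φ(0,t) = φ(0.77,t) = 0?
Eigenvalues: λₙ = 0.9028n²π²/0.77².
First three modes:
  n=1: λ₁ = 0.9028π²/0.77² ≈ 15.028
  n=2: λ₂ = 3.6112π²/0.77² ≈ 60.113 (4× faster decay)
  n=3: λ₃ = 8.1252π²/0.77² ≈ 135.255 (9× faster decay)
As t → ∞, higher modes decay exponentially faster. The n=1 mode dominates: φ ~ c₁ sin(πx/0.77) e^{-λ₁t}.
Decay rate: λ₁ = 0.9028π²/0.77² ≈ 15.028.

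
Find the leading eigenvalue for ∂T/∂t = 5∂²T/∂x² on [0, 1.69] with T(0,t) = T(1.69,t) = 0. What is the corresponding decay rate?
Eigenvalues: λₙ = 5n²π²/1.69².
First three modes:
  n=1: λ₁ = 5π²/1.69² ≈ 17.278
  n=2: λ₂ = 20π²/1.69² ≈ 69.112 (4× faster decay)
  n=3: λ₃ = 45π²/1.69² ≈ 155.503 (9× faster decay)
As t → ∞, higher modes decay exponentially faster. The n=1 mode dominates: T ~ c₁ sin(πx/1.69) e^{-λ₁t}.
Decay rate: λ₁ = 5π²/1.69² ≈ 17.278.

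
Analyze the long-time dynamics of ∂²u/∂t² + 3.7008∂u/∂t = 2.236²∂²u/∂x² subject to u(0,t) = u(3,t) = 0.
Long-time behavior: u → 0. Damping (γ=3.7008) dissipates energy; oscillations decay exponentially.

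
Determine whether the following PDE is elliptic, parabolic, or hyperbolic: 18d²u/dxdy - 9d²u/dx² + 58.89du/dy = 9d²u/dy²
Rewriting in standard form: -9d²u/dx² + 18d²u/dxdy - 9d²u/dy² + 58.89du/dy = 0. Coefficients: A = -9, B = 18, C = -9. B² - 4AC = 0, which is zero, so the equation is parabolic.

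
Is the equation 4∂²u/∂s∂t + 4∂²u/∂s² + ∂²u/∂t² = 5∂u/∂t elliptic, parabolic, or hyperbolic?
Rewriting in standard form: 4∂²u/∂s² + 4∂²u/∂s∂t + ∂²u/∂t² - 5∂u/∂t = 0. Computing B² - 4AC with A = 4, B = 4, C = 1: discriminant = 0 (zero). Answer: parabolic.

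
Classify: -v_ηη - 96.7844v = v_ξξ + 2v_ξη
Rewriting in standard form: -v_ξξ - 2v_ξη - v_ηη - 96.7844v = 0. Parabolic (discriminant = 0).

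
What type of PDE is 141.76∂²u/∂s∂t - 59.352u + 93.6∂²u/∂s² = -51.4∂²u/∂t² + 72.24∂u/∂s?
Rewriting in standard form: 93.6∂²u/∂s² + 141.76∂²u/∂s∂t + 51.4∂²u/∂t² - 72.24∂u/∂s - 59.352u = 0. With A = 93.6, B = 141.76, C = 51.4, the discriminant is 851.7376. This is a hyperbolic PDE.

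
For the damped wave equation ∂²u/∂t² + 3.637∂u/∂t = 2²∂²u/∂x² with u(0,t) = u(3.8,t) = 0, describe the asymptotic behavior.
u → 0. Damping (γ=3.637) dissipates energy; oscillations decay exponentially.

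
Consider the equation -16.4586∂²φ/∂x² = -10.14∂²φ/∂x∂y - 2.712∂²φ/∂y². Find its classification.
Rewriting in standard form: -16.4586∂²φ/∂x² + 10.14∂²φ/∂x∂y + 2.712∂²φ/∂y² = 0. Hyperbolic. (A = -16.4586, B = 10.14, C = 2.712 gives B² - 4AC = 281.3624928.)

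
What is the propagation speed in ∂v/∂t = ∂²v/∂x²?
Infinite. The heat equation is parabolic, not hyperbolic, so disturbances propagate instantly.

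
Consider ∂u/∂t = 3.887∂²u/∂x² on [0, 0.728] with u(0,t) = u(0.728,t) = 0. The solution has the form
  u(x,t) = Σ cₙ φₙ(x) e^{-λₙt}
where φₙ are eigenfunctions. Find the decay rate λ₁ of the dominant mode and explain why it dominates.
Eigenvalues: λₙ = 3.887n²π²/0.728².
First three modes:
  n=1: λ₁ = 3.887π²/0.728² ≈ 72.385
  n=2: λ₂ = 15.548π²/0.728² ≈ 289.542 (4× faster decay)
  n=3: λ₃ = 34.983π²/0.728² ≈ 651.469 (9× faster decay)
As t → ∞, higher modes decay exponentially faster. The n=1 mode dominates: u ~ c₁ sin(πx/0.728) e^{-λ₁t}.
Decay rate: λ₁ = 3.887π²/0.728² ≈ 72.385.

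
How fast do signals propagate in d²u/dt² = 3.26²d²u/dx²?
Speed = 3.26. Information travels along characteristics x = x₀ ± 3.26t.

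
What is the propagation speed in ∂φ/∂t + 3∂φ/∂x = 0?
Speed = 3. Information travels along x - 3t = const (rightward).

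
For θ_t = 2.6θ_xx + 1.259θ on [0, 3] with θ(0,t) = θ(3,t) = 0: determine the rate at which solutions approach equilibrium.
Eigenvalues: λₙ = 2.6n²π²/3² - 1.259.
First three modes:
  n=1: λ₁ = 2.6π²/3² - 1.259 ≈ 1.592
  n=2: λ₂ = 10.4π²/3² - 1.259 ≈ 10.146
  n=3: λ₃ = 23.4π²/3² - 1.259 ≈ 24.402
Since 2.6π²/3² ≈ 2.851 > 1.259, all λₙ > 0.
The n=1 mode decays slowest → dominates as t → ∞.
Asymptotic: θ ~ c₁ sin(πx/3) e^{-λ₁t} with decay rate λ₁ ≈ 1.592.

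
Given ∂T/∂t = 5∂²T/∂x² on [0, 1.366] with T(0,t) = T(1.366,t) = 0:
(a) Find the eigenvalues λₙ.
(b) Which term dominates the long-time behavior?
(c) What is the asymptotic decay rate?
Eigenvalues: λₙ = 5n²π²/1.366².
First three modes:
  n=1: λ₁ = 5π²/1.366² ≈ 26.447
  n=2: λ₂ = 20π²/1.366² ≈ 105.786 (4× faster decay)
  n=3: λ₃ = 45π²/1.366² ≈ 238.019 (9× faster decay)
As t → ∞, higher modes decay exponentially faster. The n=1 mode dominates: T ~ c₁ sin(πx/1.366) e^{-λ₁t}.
Decay rate: λ₁ = 5π²/1.366² ≈ 26.447.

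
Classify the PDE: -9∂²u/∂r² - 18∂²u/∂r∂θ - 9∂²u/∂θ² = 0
A = -9, B = -18, C = -9. Discriminant B² - 4AC = 0. Since 0 = 0, parabolic.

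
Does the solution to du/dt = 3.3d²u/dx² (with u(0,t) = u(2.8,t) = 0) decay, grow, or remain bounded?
u → 0. Heat diffuses out through both boundaries.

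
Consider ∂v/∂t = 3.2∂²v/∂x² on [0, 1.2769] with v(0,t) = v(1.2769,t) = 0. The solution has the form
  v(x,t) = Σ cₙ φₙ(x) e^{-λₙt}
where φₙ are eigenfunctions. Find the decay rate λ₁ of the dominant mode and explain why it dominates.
Eigenvalues: λₙ = 3.2n²π²/1.2769².
First three modes:
  n=1: λ₁ = 3.2π²/1.2769² ≈ 19.37
  n=2: λ₂ = 12.8π²/1.2769² ≈ 77.481 (4× faster decay)
  n=3: λ₃ = 28.8π²/1.2769² ≈ 174.333 (9× faster decay)
As t → ∞, higher modes decay exponentially faster. The n=1 mode dominates: v ~ c₁ sin(πx/1.2769) e^{-λ₁t}.
Decay rate: λ₁ = 3.2π²/1.2769² ≈ 19.37.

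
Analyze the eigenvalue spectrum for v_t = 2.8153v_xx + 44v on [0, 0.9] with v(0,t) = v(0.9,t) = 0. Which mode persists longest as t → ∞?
Eigenvalues: λₙ = 2.8153n²π²/0.9² - 44.
First three modes:
  n=1: λ₁ = 2.8153π²/0.9² - 44 ≈ -9.696
  n=2: λ₂ = 11.2612π²/0.9² - 44 ≈ 93.214
  n=3: λ₃ = 25.3377π²/0.9² - 44 ≈ 264.732
Since 2.8153π²/0.9² ≈ 34.304 < 44, λ₁ < 0.
The n=1 mode grows fastest (−λₙ is largest for n=1) → dominates.
Asymptotic: v ~ c₁ sin(πx/0.9) e^{9.696t} (exponential growth at rate −λ₁ ≈ 9.696).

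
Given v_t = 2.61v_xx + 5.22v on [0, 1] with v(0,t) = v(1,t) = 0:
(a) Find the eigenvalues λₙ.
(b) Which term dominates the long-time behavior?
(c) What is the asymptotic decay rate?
Eigenvalues: λₙ = 2.61n²π²/1² - 5.22.
First three modes:
  n=1: λ₁ = 2.61π² - 5.22 ≈ 20.54
  n=2: λ₂ = 10.44π² - 5.22 ≈ 97.819
  n=3: λ₃ = 23.49π² - 5.22 ≈ 226.617
Since 2.61π² ≈ 25.76 > 5.22, all λₙ > 0.
The n=1 mode decays slowest → dominates as t → ∞.
Asymptotic: v ~ c₁ sin(πx/1) e^{-λ₁t} with decay rate λ₁ ≈ 20.54.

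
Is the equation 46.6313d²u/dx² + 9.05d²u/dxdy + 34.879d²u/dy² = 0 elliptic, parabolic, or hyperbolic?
Computing B² - 4AC with A = 46.6313, B = 9.05, C = 34.879: discriminant = -6423.9099508 (negative). Answer: elliptic.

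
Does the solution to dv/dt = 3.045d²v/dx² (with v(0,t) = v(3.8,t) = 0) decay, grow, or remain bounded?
v → 0. Heat diffuses out through both boundaries.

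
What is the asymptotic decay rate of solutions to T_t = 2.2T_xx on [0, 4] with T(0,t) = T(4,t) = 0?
Eigenvalues: λₙ = 2.2n²π²/4².
First three modes:
  n=1: λ₁ = 2.2π²/4² ≈ 1.357
  n=2: λ₂ = 8.8π²/4² ≈ 5.428 (4× faster decay)
  n=3: λ₃ = 19.8π²/4² ≈ 12.214 (9× faster decay)
As t → ∞, higher modes decay exponentially faster. The n=1 mode dominates: T ~ c₁ sin(πx/4) e^{-λ₁t}.
Decay rate: λ₁ = 2.2π²/4² ≈ 1.357.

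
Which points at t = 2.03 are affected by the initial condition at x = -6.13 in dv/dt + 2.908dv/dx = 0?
At x = -0.22676. The characteristic carries data from (-6.13, 0) to (-0.22676, 2.03).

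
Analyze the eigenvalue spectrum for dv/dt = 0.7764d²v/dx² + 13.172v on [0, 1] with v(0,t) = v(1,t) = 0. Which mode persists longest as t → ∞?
Eigenvalues: λₙ = 0.7764n²π²/1² - 13.172.
First three modes:
  n=1: λ₁ = 0.7764π² - 13.172 ≈ -5.509
  n=2: λ₂ = 3.1056π² - 13.172 ≈ 17.479
  n=3: λ₃ = 6.9876π² - 13.172 ≈ 55.793
Since 0.7764π² ≈ 7.663 < 13.172, λ₁ < 0.
The n=1 mode grows fastest (−λₙ is largest for n=1) → dominates.
Asymptotic: v ~ c₁ sin(πx/1) e^{5.509t} (exponential growth at rate −λ₁ ≈ 5.509).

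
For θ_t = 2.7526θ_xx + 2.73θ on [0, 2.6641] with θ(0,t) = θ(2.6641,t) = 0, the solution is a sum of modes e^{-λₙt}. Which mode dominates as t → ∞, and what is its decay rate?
Eigenvalues: λₙ = 2.7526n²π²/2.6641² - 2.73.
First three modes:
  n=1: λ₁ = 2.7526π²/2.6641² - 2.73 ≈ 1.098
  n=2: λ₂ = 11.0104π²/2.6641² - 2.73 ≈ 12.581
  n=3: λ₃ = 24.7734π²/2.6641² - 2.73 ≈ 31.72
Since 2.7526π²/2.6641² ≈ 3.828 > 2.73, all λₙ > 0.
The n=1 mode decays slowest → dominates as t → ∞.
Asymptotic: θ ~ c₁ sin(πx/2.6641) e^{-λ₁t} with decay rate λ₁ ≈ 1.098.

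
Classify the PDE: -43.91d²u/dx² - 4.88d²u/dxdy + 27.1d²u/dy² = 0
A = -43.91, B = -4.88, C = 27.1. Discriminant B² - 4AC = 4783.6584. Since 4783.6584 > 0, hyperbolic.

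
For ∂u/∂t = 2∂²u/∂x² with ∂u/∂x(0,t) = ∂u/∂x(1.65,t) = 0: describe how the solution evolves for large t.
u → constant (steady state). Heat is conserved (no flux at boundaries); solution approaches the spatial average.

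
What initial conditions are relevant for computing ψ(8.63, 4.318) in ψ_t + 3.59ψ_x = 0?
A single point: x = -6.87162. The characteristic through (8.63, 4.318) is x - 3.59t = const, so x = 8.63 - 3.59·4.318 = -6.87162.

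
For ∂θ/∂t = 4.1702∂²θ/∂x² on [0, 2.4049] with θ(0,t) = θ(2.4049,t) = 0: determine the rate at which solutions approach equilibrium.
Eigenvalues: λₙ = 4.1702n²π²/2.4049².
First three modes:
  n=1: λ₁ = 4.1702π²/2.4049² ≈ 7.116
  n=2: λ₂ = 16.6808π²/2.4049² ≈ 28.466 (4× faster decay)
  n=3: λ₃ = 37.5318π²/2.4049² ≈ 64.048 (9× faster decay)
As t → ∞, higher modes decay exponentially faster. The n=1 mode dominates: θ ~ c₁ sin(πx/2.4049) e^{-λ₁t}.
Decay rate: λ₁ = 4.1702π²/2.4049² ≈ 7.116.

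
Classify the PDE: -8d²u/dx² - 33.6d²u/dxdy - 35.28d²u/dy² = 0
A = -8, B = -33.6, C = -35.28. Discriminant B² - 4AC = 0. Since 0 = 0, parabolic.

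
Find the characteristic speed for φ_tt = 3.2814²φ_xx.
Speed = 3.2814. Information travels along characteristics x = x₀ ± 3.2814t.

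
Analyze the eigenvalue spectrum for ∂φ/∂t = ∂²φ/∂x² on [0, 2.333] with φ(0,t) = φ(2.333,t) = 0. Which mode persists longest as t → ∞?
Eigenvalues: λₙ = n²π²/2.333².
First three modes:
  n=1: λ₁ = π²/2.333² ≈ 1.813
  n=2: λ₂ = 4π²/2.333² ≈ 7.253 (4× faster decay)
  n=3: λ₃ = 9π²/2.333² ≈ 16.32 (9× faster decay)
As t → ∞, higher modes decay exponentially faster. The n=1 mode dominates: φ ~ c₁ sin(πx/2.333) e^{-λ₁t}.
Decay rate: λ₁ = π²/2.333² ≈ 1.813.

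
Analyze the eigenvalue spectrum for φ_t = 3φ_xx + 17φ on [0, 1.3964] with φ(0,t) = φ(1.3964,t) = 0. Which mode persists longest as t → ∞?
Eigenvalues: λₙ = 3n²π²/1.3964² - 17.
First three modes:
  n=1: λ₁ = 3π²/1.3964² - 17 ≈ -1.815
  n=2: λ₂ = 12π²/1.3964² - 17 ≈ 43.738
  n=3: λ₃ = 27π²/1.3964² - 17 ≈ 119.661
Since 3π²/1.3964² ≈ 15.185 < 17, λ₁ < 0.
The n=1 mode grows fastest (−λₙ is largest for n=1) → dominates.
Asymptotic: φ ~ c₁ sin(πx/1.3964) e^{1.815t} (exponential growth at rate −λ₁ ≈ 1.815).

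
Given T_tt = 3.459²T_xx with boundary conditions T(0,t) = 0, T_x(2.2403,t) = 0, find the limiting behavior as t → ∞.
T oscillates (no decay). Energy is conserved; the solution oscillates indefinitely as standing waves.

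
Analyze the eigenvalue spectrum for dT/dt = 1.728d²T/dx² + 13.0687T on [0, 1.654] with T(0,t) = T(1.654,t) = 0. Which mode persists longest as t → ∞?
Eigenvalues: λₙ = 1.728n²π²/1.654² - 13.0687.
First three modes:
  n=1: λ₁ = 1.728π²/1.654² - 13.0687 ≈ -6.835
  n=2: λ₂ = 6.912π²/1.654² - 13.0687 ≈ 11.868
  n=3: λ₃ = 15.552π²/1.654² - 13.0687 ≈ 43.038
Since 1.728π²/1.654² ≈ 6.234 < 13.0687, λ₁ < 0.
The n=1 mode grows fastest (−λₙ is largest for n=1) → dominates.
Asymptotic: T ~ c₁ sin(πx/1.654) e^{6.835t} (exponential growth at rate −λ₁ ≈ 6.835).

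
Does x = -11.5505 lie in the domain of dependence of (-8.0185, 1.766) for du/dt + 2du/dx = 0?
Yes. The characteristic through (-8.0185, 1.766) passes through x = -11.5505.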